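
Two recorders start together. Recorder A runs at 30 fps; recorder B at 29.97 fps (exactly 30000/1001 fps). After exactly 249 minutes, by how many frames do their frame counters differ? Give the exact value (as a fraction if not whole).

448200/1001 frames

249 min = 14940 s.
A emits 30 × 14940 = 448200 frames; B emits 30000/1001 × 14940 = 448200000/1001.
Difference = 448200/1001 frames (≈ 447.7522); B is behind A.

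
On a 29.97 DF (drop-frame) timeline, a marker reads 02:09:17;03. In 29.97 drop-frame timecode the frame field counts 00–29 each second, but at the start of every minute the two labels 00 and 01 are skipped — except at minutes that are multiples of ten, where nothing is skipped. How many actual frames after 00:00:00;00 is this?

Complete 10-minute blocks: 12, each 17982 frames → 215784.
Remaining 9 whole minutes in the current block: 1800 + 8 × 1798 = 16184 frames.
Within the current minute: 17 × 30 + 3 − 2 = 511 (labels ;00/;01 skipped at this minute). Total = 215784 + 16184 + 511 = 232479.

232479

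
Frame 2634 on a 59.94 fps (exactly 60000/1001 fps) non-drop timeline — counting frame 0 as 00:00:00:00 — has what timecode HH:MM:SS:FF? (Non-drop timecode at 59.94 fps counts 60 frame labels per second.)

2634 ÷ 60 = 43 full seconds, remainder 54 frames.
43 s = 0 h 0 min 43 s.
Timecode: 00:00:43:54.

00:00:43:54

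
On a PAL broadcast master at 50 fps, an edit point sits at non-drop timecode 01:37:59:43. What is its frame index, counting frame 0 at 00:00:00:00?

293993

Total seconds to the label: (1 × 3600 + 37 × 60 + 59) = 5879.
Frame index = 5879 × 50 + 43 = 293993.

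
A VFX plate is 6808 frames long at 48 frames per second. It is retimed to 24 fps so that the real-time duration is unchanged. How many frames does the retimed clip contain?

3404 frames

Target frames = source frames × (target rate / source rate) = 6808 × (24)/(48) = 6808 × 1/2 = 3404.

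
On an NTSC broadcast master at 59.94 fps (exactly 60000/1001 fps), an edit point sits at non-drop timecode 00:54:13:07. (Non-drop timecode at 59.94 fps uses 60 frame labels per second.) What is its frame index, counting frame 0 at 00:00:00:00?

Total seconds to the label: (0 × 3600 + 54 × 60 + 13) = 3253.
Frame index = 3253 × 60 + 7 = 195187.

195187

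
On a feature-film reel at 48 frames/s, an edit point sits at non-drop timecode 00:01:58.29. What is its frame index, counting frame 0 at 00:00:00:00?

Total seconds to the label: (0 × 3600 + 1 × 60 + 58) = 118.
Frame index = 118 × 48 + 29 = 5693.

5693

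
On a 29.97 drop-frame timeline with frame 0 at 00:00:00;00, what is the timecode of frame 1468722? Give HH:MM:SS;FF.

Ten DF minutes hold 17982 frames, so frame 1468722 lies in block 81 (frames 1456542–1474523) with 12180 frames into that block.
The block's first minute is 1800 frames and the rest 1798 each; 12180 frames reaches minute 6, so 81 × 18 + 6 × 2 = 1470 labels have been skipped so far.
Adding those back, label number 1468722 + 1470 = 1470192 at 30 labels/s is 49006 s + 12 f = 13 h 36 min 46 s frame 12, i.e. 13:36:46;12.

13:36:46;12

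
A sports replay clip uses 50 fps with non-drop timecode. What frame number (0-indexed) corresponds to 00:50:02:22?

150122

Total seconds to the label: (0 × 3600 + 50 × 60 + 2) = 3002.
Frame index = 3002 × 50 + 22 = 150122.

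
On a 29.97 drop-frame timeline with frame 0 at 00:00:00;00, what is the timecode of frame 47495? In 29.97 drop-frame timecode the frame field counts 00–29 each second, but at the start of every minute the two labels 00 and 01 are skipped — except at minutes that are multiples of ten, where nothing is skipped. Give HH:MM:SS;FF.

Each 10-minute DF block holds 10 × 60 × 30 − 9 × 2 = 17982 frames. 47495 ÷ 17982 → 2 full blocks, remainder 11531.
Within the partial block the first minute is 1800 frames and each further minute 1798, so 6 further minute boundaries passed. Total skipped labels = 18 × 2 + 2 × 6 = 48.
Non-drop label index = 47495 + 48 = 47543; at 30 labels/s that is 00:26:24:23, i.e. DF 00:26:24;23.

00:26:24;23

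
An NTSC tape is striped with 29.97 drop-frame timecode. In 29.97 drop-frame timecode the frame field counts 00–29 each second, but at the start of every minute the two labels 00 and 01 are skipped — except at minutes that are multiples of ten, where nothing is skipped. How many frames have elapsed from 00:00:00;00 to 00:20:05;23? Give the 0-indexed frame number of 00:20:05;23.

36137

As if non-drop at 30 labels/s: (0 × 3600 + 20 × 60 + 5) × 30 + 23 = 36173.
Minute boundaries passed: 20; those not divisible by 10: 20 − 2 = 18; dropped labels = 2 × 18 = 36.
Actual frame index = 36173 − 36 = 36137.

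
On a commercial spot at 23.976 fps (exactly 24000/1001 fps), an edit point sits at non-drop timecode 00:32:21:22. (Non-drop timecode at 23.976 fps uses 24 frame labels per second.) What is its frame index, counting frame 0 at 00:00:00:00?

frame 46606

Total seconds to the label: (0 × 3600 + 32 × 60 + 21) = 1941.
Frame index = 1941 × 24 + 22 = 46606.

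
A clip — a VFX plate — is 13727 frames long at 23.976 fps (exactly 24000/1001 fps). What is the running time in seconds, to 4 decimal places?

Running time = 13727 × 1001/24000 = 13740727/24000 s ≈ 572.5303 s.

572.5303 seconds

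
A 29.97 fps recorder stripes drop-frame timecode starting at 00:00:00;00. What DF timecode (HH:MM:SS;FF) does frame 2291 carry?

00:01:16;13

Each 10-minute DF block holds 10 × 60 × 30 − 9 × 2 = 17982 frames. 2291 ÷ 17982 → 0 full blocks, remainder 2291.
Within the partial block the first minute is 1800 frames and each further minute 1798, so 1 further minute boundary passed. Total skipped labels = 18 × 0 + 2 × 1 = 2.
Non-drop label index = 2291 + 2 = 2293; at 30 labels/s that is 00:01:16:13, i.e. DF 00:01:16;13.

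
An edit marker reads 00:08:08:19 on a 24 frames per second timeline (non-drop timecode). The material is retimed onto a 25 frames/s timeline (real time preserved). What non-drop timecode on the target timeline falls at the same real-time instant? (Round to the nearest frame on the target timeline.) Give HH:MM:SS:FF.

00:08:08:20

Source frame index: (0×3600 + 8×60 + 8) × 24 + 19 = 11731.
Real time: 11731 / (24) = 11731/24 s.
Target frame: (11731/24) × (25) = 293275/24 ≈ 12219.792 → 12220.
At 25 labels/s: frame 12220 → 00:08:08:20.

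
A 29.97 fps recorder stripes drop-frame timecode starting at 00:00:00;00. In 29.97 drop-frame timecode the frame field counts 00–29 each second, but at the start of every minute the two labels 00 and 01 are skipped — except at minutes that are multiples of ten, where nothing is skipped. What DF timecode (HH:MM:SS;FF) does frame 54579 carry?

Each 10-minute DF block holds 10 × 60 × 30 − 9 × 2 = 17982 frames. 54579 ÷ 17982 → 3 full blocks, remainder 633.
Within the partial block the first minute is 1800 frames and each further minute 1798, so 0 further minute boundaries passed. Total skipped labels = 18 × 3 + 2 × 0 = 54.
Non-drop label index = 54579 + 54 = 54633; at 30 labels/s that is 00:30:21:03, i.e. DF 00:30:21;03.

00:30:21;03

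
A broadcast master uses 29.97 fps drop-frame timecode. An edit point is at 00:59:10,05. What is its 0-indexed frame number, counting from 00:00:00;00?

106397

As if non-drop at 30 labels/s: (0 × 3600 + 59 × 60 + 10) × 30 + 5 = 106505.
Minute boundaries passed: 59; those not divisible by 10: 59 − 5 = 54; dropped labels = 2 × 54 = 108.
Actual frame index = 106505 − 108 = 106397.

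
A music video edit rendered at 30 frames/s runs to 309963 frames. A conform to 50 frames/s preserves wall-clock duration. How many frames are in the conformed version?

516605 frames

Frames at target rate = 309963 × (50) / (30) = 516605.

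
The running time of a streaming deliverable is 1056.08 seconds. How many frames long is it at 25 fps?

26402 frames

Frames = 1056.08 × 25 = 26402.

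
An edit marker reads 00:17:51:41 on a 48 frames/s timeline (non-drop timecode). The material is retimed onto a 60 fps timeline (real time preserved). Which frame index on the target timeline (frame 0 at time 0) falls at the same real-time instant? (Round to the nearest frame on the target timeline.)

frame 64311

Source frame index: (0×3600 + 17×60 + 51) × 48 + 41 = 51449.
Real time: 51449 / (48) = 51449/48 s.
Target frame: (51449/48) × (60) = 257245/4 ≈ 64311.250 → 64311.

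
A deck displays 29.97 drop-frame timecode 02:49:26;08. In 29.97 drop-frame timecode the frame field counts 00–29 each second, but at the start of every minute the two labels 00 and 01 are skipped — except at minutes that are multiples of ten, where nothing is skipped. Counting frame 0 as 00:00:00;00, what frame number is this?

As if non-drop at 30 labels/s: (2 × 3600 + 49 × 60 + 26) × 30 + 8 = 304988.
Minute boundaries passed: 169; those not divisible by 10: 169 − 16 = 153; dropped labels = 2 × 153 = 306.
Actual frame index = 304988 − 306 = 304682.

304682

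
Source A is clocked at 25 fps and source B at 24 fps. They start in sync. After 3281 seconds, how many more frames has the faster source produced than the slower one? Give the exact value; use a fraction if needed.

3281 frames

A emits 25 × 3281 = 82025 frames; B emits 24 × 3281 = 78744.
Difference = 3281 frames; B is behind A.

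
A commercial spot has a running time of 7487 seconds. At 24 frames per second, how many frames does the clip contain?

179688 frames

Frames = 7487 × 24 = 179688.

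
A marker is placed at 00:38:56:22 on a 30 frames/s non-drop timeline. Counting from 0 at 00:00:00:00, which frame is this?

Total seconds to the label: (0 × 3600 + 38 × 60 + 56) = 2336.
Frame index = 2336 × 30 + 22 = 70102.

70102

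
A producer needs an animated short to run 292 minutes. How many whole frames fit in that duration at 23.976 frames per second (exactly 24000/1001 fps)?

292 min = 17520 s.
Frames = 17520 × 24000/1001 = 420480000/1001 ≈ 420059.9401.
Complete frames: 420059.

420059 frames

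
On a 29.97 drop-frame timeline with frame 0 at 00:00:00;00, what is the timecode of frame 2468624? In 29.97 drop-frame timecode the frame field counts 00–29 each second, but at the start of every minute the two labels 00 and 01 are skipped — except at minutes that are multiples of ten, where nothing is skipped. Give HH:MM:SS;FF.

22:52:49;24

Ten DF minutes hold 17982 frames, so frame 2468624 lies in block 137 (frames 2463534–2481515) with 5090 frames into that block.
The block's first minute is 1800 frames and the rest 1798 each; 5090 frames reaches minute 2, so 137 × 18 + 2 × 2 = 2470 labels have been skipped so far.
Adding those back, label number 2468624 + 2470 = 2471094 at 30 labels/s is 82369 s + 24 f = 22 h 52 min 49 s frame 24, i.e. 22:52:49;24.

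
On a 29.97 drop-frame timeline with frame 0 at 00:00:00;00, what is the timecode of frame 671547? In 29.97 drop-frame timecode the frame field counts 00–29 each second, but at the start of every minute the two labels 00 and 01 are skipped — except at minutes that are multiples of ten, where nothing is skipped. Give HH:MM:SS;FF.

06:13:27;09

Each 10-minute DF block holds 10 × 60 × 30 − 9 × 2 = 17982 frames. 671547 ÷ 17982 → 37 full blocks, remainder 6213.
Within the partial block the first minute is 1800 frames and each further minute 1798, so 3 further minute boundaries passed. Total skipped labels = 18 × 37 + 2 × 3 = 672.
Non-drop label index = 671547 + 672 = 672219; at 30 labels/s that is 06:13:27:09, i.e. DF 06:13:27;09.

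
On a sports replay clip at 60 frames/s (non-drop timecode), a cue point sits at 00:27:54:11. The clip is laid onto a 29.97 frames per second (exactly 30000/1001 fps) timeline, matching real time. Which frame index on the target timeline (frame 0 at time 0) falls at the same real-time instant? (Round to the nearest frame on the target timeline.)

Source frame index: (0×3600 + 27×60 + 54) × 60 + 11 = 100451.
Real time: 100451 / (60) = 100451/60 s.
Target frame: (100451/60) × (30000/1001) = 3863500/77 ≈ 50175.325 → 50175.

frame 50175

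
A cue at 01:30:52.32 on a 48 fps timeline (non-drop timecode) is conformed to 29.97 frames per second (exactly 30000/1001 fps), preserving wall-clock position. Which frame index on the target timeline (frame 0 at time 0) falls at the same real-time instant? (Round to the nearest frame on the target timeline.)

Source frame index: (1×3600 + 30×60 + 52) × 48 + 32 = 261728.
Real time: 261728 / (48) = 16358/3 s.
Target frame: (16358/3) × (30000/1001) = 163580000/1001 ≈ 163416.583 → 163417.

frame 163417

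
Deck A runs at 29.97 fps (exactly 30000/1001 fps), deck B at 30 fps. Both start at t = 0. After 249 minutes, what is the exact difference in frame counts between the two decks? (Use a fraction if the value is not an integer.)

448200/1001 frames

249 min = 14940 s.
A emits 30000/1001 × 14940 = 448200000/1001 frames; B emits 30 × 14940 = 448200.
Difference = 448200/1001 frames (≈ 447.7522); B is ahead of A.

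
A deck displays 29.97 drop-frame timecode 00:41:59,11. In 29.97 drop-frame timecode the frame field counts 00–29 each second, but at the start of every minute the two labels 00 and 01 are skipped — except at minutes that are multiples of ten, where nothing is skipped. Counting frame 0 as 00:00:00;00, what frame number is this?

As if non-drop at 30 labels/s: (0 × 3600 + 41 × 60 + 59) × 30 + 11 = 75581.
Minute boundaries passed: 41; those not divisible by 10: 41 − 4 = 37; dropped labels = 2 × 37 = 74.
Actual frame index = 75581 − 74 = 75507.

75507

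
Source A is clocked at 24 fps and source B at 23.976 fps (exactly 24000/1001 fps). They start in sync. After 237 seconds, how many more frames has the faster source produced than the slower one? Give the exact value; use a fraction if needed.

A emits 24 × 237 = 5688 frames; B emits 24000/1001 × 237 = 5688000/1001.
Difference = 5688/1001 frames (≈ 5.6823); B is behind A.

5688/1001 frames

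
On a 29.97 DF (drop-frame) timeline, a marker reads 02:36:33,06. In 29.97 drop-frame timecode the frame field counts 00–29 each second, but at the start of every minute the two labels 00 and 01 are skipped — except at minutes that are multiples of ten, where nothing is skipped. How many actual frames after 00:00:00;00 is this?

281514

Complete 10-minute blocks: 15, each 17982 frames → 269730.
Remaining 6 whole minutes in the current block: 1800 + 5 × 1798 = 10790 frames.
Within the current minute: 33 × 30 + 6 − 2 = 994 (labels ;00/;01 skipped at this minute). Total = 269730 + 10790 + 994 = 281514.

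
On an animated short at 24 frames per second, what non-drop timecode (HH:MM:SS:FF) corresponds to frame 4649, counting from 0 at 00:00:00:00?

00:03:13:17

4649 ÷ 24 = 193 full seconds, remainder 17 frames.
193 s = 0 h 3 min 13 s.
Timecode: 00:03:13:17.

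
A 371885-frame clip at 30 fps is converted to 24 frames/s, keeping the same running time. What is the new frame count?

297508 frames

Target frames = source frames × (target rate / source rate) = 371885 × (24)/(30) = 371885 × 4/5 = 297508.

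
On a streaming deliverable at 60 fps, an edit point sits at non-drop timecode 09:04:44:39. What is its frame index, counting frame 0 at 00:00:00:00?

1961079

Total seconds to the label: (9 × 3600 + 4 × 60 + 44) = 32684.
Frame index = 32684 × 60 + 39 = 1961079.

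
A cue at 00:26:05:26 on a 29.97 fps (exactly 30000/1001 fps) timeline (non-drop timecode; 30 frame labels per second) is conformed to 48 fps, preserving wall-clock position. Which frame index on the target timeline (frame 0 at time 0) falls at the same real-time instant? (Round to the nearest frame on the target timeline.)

frame 75237

Source frame index: (0×3600 + 26×60 + 5) × 30 + 26 = 46976.
Real time: 46976 / (30000/1001) = 2938936/1875 s.
Target frame: (2938936/1875) × (48) = 47022976/625 ≈ 75236.762 → 75237.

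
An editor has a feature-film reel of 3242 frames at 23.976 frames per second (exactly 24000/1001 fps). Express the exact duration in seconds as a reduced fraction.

Running time = 3242 ÷ (24000/1001) = 3242 × 1001/24000 = 1622621/12000 s.

1622621/12000 seconds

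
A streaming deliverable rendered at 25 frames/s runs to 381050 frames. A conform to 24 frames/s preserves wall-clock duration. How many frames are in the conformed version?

365808 frames

Target frames = source frames × (target rate / source rate) = 381050 × (24)/(25) = 381050 × 24/25 = 365808.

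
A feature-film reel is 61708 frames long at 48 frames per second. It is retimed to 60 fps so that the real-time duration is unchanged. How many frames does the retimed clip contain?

77135 frames

Target frames = source frames × (target rate / source rate) = 61708 × (60)/(48) = 61708 × 5/4 = 77135.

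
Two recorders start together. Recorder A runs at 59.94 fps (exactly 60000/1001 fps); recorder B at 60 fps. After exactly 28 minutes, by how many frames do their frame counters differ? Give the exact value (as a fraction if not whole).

14400/143 frames

28 min = 1680 s.
A emits 60000/1001 × 1680 = 14400000/143 frames; B emits 60 × 1680 = 100800.
Difference = 14400/143 frames (≈ 100.6993); B is ahead of A.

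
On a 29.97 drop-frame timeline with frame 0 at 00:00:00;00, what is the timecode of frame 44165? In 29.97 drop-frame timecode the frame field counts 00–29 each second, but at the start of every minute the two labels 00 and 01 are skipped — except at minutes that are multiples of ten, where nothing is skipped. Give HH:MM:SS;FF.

00:24:33;19

Each 10-minute DF block holds 10 × 60 × 30 − 9 × 2 = 17982 frames. 44165 ÷ 17982 → 2 full blocks, remainder 8201.
Within the partial block the first minute is 1800 frames and each further minute 1798, so 4 further minute boundaries passed. Total skipped labels = 18 × 2 + 2 × 4 = 44.
Non-drop label index = 44165 + 44 = 44209; at 30 labels/s that is 00:24:33:19, i.e. DF 00:24:33;19.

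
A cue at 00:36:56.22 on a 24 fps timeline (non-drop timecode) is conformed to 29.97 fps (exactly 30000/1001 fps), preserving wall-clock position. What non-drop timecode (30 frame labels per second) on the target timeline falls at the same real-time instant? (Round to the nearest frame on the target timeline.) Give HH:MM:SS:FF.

00:36:54:21

Source frame index: (0×3600 + 36×60 + 56) × 24 + 22 = 53206.
Real time: 53206 / (24) = 26603/12 s.
Target frame: (26603/12) × (30000/1001) = 66507500/1001 ≈ 66441.059 → 66441.
At 30 labels/s: frame 66441 → 00:36:54:21.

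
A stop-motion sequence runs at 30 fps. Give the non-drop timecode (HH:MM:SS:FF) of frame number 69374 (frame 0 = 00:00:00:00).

69374 ÷ 30 = 2312 full seconds, remainder 14 frames.
2312 s = 0 h 38 min 32 s.
Timecode: 00:38:32:14.

00:38:32:14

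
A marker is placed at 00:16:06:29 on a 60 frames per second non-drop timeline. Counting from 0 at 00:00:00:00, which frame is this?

Total seconds to the label: (0 × 3600 + 16 × 60 + 6) = 966.
Frame index = 966 × 60 + 29 = 57989.

frame 57989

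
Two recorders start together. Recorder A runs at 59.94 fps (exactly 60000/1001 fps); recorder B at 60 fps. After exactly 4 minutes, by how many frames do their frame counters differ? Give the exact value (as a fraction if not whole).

4 min = 240 s.
A emits 60000/1001 × 240 = 14400000/1001 frames; B emits 60 × 240 = 14400.
Difference = 14400/1001 frames (≈ 14.3856); B is ahead of A.

14400/1001 frames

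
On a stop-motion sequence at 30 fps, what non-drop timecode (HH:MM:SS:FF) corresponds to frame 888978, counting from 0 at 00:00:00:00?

08:13:52:18

888978 ÷ 30 = 29632 full seconds, remainder 18 frames.
29632 s = 8 h 13 min 52 s.
Timecode: 08:13:52:18.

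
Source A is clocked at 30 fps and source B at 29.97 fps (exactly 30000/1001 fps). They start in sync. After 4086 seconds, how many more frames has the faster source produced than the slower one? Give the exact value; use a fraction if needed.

122580/1001 frames

A emits 30 × 4086 = 122580 frames; B emits 30000/1001 × 4086 = 122580000/1001.
Difference = 122580/1001 frames (≈ 122.4575); B is behind A.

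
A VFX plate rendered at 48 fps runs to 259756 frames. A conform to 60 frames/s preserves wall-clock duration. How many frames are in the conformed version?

Target frames = source frames × (target rate / source rate) = 259756 × (60)/(48) = 259756 × 5/4 = 324695.

324695 frames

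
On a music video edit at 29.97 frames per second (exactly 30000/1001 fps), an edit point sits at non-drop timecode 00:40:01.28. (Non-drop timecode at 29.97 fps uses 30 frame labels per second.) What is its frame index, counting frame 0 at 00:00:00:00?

Total seconds to the label: (0 × 3600 + 40 × 60 + 1) = 2401.
Frame index = 2401 × 30 + 28 = 72058.

frame 72058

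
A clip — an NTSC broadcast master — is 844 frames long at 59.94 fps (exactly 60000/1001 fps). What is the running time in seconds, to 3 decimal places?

Running time = 844 × 1001/60000 = 211211/15000 s ≈ 14.081 s.

14.081 seconds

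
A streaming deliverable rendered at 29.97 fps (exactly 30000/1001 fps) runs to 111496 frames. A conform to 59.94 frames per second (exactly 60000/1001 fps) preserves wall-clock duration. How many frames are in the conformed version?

222992 frames

Target frames = source frames × (target rate / source rate) = 111496 × (60000/1001)/(30000/1001) = 111496 × 2 = 222992.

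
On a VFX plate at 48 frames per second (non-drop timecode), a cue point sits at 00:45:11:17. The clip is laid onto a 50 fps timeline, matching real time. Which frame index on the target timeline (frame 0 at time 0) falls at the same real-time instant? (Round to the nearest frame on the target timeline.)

frame 135568

Source frame index: (0×3600 + 45×60 + 11) × 48 + 17 = 130145.
Real time: 130145 / (48) = 130145/48 s.
Target frame: (130145/48) × (50) = 3253625/24 ≈ 135567.708 → 135568.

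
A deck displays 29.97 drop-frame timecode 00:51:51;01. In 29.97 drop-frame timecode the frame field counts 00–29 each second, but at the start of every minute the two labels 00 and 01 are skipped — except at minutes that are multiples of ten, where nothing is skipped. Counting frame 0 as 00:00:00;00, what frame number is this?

93239

Complete 10-minute blocks: 5, each 17982 frames → 89910.
Remaining 1 whole minute in the current block: 1800 + 0 × 1798 = 1800 frames.
Within the current minute: 51 × 30 + 1 − 2 = 1529 (labels ;00/;01 skipped at this minute). Total = 89910 + 1800 + 1529 = 93239.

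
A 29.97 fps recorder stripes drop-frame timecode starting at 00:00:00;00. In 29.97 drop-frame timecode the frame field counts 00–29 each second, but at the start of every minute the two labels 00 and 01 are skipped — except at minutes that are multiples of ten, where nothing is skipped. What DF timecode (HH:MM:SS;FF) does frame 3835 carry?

Ten DF minutes hold 17982 frames, so frame 3835 lies in block 0 (frames 0–17981) with 3835 frames into that block.
The block's first minute is 1800 frames and the rest 1798 each; 3835 frames reaches minute 2, so 0 × 18 + 2 × 2 = 4 labels have been skipped so far.
Adding those back, label number 3835 + 4 = 3839 at 30 labels/s is 127 s + 29 f = 0 h 2 min 7 s frame 29, i.e. 00:02:07;29.

00:02:07;29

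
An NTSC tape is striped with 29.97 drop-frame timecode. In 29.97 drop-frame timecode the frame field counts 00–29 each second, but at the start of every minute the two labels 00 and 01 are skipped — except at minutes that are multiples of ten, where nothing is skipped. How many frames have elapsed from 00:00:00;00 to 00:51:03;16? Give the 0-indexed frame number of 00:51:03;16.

As if non-drop at 30 labels/s: (0 × 3600 + 51 × 60 + 3) × 30 + 16 = 91906.
Minute boundaries passed: 51; those not divisible by 10: 51 − 5 = 46; dropped labels = 2 × 46 = 92.
Actual frame index = 91906 − 92 = 91814.

91814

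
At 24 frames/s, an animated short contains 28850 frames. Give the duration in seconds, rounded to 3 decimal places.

1202.083 seconds

Running time = 28850 × 1/24 = 14425/12 s ≈ 1202.083 s.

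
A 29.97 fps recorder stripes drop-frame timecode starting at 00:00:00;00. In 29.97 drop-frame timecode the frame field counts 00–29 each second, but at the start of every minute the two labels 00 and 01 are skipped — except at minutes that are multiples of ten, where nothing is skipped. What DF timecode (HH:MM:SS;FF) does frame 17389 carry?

Ten DF minutes hold 17982 frames, so frame 17389 lies in block 0 (frames 0–17981) with 17389 frames into that block.
The block's first minute is 1800 frames and the rest 1798 each; 17389 frames reaches minute 9, so 0 × 18 + 9 × 2 = 18 labels have been skipped so far.
Adding those back, label number 17389 + 18 = 17407 at 30 labels/s is 580 s + 7 f = 0 h 9 min 40 s frame 7, i.e. 00:09:40;07.

00:09:40;07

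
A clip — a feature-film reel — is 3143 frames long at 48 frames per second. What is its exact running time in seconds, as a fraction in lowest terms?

3143/48 seconds

Running time = 3143 ÷ (48) = 3143 × 1/48 = 3143/48 s.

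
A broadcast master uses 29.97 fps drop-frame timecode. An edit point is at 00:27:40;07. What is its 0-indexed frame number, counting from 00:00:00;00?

49757

Complete 10-minute blocks: 2, each 17982 frames → 35964.
Remaining 7 whole minutes in the current block: 1800 + 6 × 1798 = 12588 frames.
Within the current minute: 40 × 30 + 7 − 2 = 1205 (labels ;00/;01 skipped at this minute). Total = 35964 + 12588 + 1205 = 49757.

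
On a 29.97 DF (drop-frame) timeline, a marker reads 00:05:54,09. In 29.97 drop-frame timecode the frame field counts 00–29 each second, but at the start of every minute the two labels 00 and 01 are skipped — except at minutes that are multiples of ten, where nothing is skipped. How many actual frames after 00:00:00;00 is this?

10619

As if non-drop at 30 labels/s: (0 × 3600 + 5 × 60 + 54) × 30 + 9 = 10629.
Minute boundaries passed: 5; those not divisible by 10: 5 − 0 = 5; dropped labels = 2 × 5 = 10.
Actual frame index = 10629 − 10 = 10619.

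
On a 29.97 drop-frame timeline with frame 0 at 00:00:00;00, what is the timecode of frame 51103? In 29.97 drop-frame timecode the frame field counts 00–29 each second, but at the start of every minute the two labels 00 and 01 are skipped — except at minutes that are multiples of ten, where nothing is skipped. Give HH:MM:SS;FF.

00:28:25;05

Ten DF minutes hold 17982 frames, so frame 51103 lies in block 2 (frames 35964–53945) with 15139 frames into that block.
The block's first minute is 1800 frames and the rest 1798 each; 15139 frames reaches minute 8, so 2 × 18 + 8 × 2 = 52 labels have been skipped so far.
Adding those back, label number 51103 + 52 = 51155 at 30 labels/s is 1705 s + 5 f = 0 h 28 min 25 s frame 5, i.e. 00:28:25;05.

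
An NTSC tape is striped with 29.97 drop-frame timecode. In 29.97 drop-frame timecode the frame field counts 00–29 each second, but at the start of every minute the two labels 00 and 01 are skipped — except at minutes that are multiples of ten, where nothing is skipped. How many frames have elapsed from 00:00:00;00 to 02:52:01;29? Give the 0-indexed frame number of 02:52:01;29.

309349

Complete 10-minute blocks: 17, each 17982 frames → 305694.
Remaining 2 whole minutes in the current block: 1800 + 1 × 1798 = 3598 frames.
Within the current minute: 1 × 30 + 29 − 2 = 57 (labels ;00/;01 skipped at this minute). Total = 305694 + 3598 + 57 = 309349.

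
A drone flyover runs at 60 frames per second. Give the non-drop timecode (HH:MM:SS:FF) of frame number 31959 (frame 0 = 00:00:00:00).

31959 ÷ 60 = 532 full seconds, remainder 39 frames.
532 s = 0 h 8 min 52 s.
Timecode: 00:08:52:39.

00:08:52:39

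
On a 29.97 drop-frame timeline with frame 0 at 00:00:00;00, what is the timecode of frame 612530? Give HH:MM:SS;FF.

05:40:38;02

Ten DF minutes hold 17982 frames, so frame 612530 lies in block 34 (frames 611388–629369) with 1142 frames into that block.
The block's first minute is 1800 frames and the rest 1798 each; 1142 frames reaches minute 0, so 34 × 18 + 0 × 2 = 612 labels have been skipped so far.
Adding those back, label number 612530 + 612 = 613142 at 30 labels/s is 20438 s + 2 f = 5 h 40 min 38 s frame 2, i.e. 05:40:38;02.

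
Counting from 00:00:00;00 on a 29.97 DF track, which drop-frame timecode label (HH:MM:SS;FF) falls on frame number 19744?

Ten DF minutes hold 17982 frames, so frame 19744 lies in block 1 (frames 17982–35963) with 1762 frames into that block.
The block's first minute is 1800 frames and the rest 1798 each; 1762 frames reaches minute 0, so 1 × 18 + 0 × 2 = 18 labels have been skipped so far.
Adding those back, label number 19744 + 18 = 19762 at 30 labels/s is 658 s + 22 f = 0 h 10 min 58 s frame 22, i.e. 00:10:58;22.

00:10:58;22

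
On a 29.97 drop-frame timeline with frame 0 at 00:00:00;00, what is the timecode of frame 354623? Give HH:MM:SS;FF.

Ten DF minutes hold 17982 frames, so frame 354623 lies in block 19 (frames 341658–359639) with 12965 frames into that block.
The block's first minute is 1800 frames and the rest 1798 each; 12965 frames reaches minute 7, so 19 × 18 + 7 × 2 = 356 labels have been skipped so far.
Adding those back, label number 354623 + 356 = 354979 at 30 labels/s is 11832 s + 19 f = 3 h 17 min 12 s frame 19, i.e. 03:17:12;19.

03:17:12;19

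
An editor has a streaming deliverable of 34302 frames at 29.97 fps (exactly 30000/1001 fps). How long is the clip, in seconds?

1144.5434 seconds

Running time = 34302 / (30000/1001) = 1144.5434 s.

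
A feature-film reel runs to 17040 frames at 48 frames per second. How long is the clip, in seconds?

355 seconds

Running time = 17040 / (48) = 355 s.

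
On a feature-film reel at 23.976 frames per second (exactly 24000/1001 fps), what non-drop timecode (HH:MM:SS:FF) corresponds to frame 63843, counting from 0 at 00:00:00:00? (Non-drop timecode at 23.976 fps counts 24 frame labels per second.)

63843 ÷ 24 = 2660 full seconds, remainder 3 frames.
2660 s = 0 h 44 min 20 s.
Timecode: 00:44:20:03.

00:44:20:03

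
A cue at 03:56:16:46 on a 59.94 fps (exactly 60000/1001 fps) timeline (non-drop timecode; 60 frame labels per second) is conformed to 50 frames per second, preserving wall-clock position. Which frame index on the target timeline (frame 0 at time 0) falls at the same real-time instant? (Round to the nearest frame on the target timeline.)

Source frame index: (3×3600 + 56×60 + 16) × 60 + 46 = 850606.
Real time: 850606 / (60000/1001) = 425728303/30000 s.
Target frame: (425728303/30000) × (50) = 425728303/600 ≈ 709547.172 → 709547.

frame 709547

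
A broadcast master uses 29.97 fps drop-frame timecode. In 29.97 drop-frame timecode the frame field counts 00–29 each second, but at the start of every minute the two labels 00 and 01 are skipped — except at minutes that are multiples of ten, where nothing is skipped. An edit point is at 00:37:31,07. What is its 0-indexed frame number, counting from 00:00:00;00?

Complete 10-minute blocks: 3, each 17982 frames → 53946.
Remaining 7 whole minutes in the current block: 1800 + 6 × 1798 = 12588 frames.
Within the current minute: 31 × 30 + 7 − 2 = 935 (labels ;00/;01 skipped at this minute). Total = 53946 + 12588 + 935 = 67469.

67469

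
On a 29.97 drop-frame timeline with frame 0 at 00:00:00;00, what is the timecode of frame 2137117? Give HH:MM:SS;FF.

Each 10-minute DF block holds 10 × 60 × 30 − 9 × 2 = 17982 frames. 2137117 ÷ 17982 → 118 full blocks, remainder 15241.
Within the partial block the first minute is 1800 frames and each further minute 1798, so 8 further minute boundaries passed. Total skipped labels = 18 × 118 + 2 × 8 = 2140.
Non-drop label index = 2137117 + 2140 = 2139257; at 30 labels/s that is 19:48:28:17, i.e. DF 19:48:28;17.

19:48:28;17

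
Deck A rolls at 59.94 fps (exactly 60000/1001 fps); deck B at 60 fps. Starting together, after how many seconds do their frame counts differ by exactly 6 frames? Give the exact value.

100.1 seconds

The gap grows by |60 − 60000/1001| = 60/1001 frames per second.
Time for a 6-frame gap: 6 ÷ (60/1001) = 100.1 s.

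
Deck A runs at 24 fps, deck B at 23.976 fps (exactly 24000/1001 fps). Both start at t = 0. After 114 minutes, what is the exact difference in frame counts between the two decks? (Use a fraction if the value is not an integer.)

164160/1001 frames

114 min = 6840 s.
A emits 24 × 6840 = 164160 frames; B emits 24000/1001 × 6840 = 164160000/1001.
Difference = 164160/1001 frames (≈ 163.9960); B is behind A.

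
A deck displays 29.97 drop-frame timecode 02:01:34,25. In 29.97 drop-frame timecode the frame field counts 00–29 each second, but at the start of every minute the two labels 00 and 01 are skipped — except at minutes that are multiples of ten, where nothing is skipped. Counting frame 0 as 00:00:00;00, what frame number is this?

218627

As if non-drop at 30 labels/s: (2 × 3600 + 1 × 60 + 34) × 30 + 25 = 218845.
Minute boundaries passed: 121; those not divisible by 10: 121 − 12 = 109; dropped labels = 2 × 109 = 218.
Actual frame index = 218845 − 218 = 218627.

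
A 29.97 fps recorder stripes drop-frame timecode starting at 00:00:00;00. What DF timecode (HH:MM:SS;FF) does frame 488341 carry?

Ten DF minutes hold 17982 frames, so frame 488341 lies in block 27 (frames 485514–503495) with 2827 frames into that block.
The block's first minute is 1800 frames and the rest 1798 each; 2827 frames reaches minute 1, so 27 × 18 + 1 × 2 = 488 labels have been skipped so far.
Adding those back, label number 488341 + 488 = 488829 at 30 labels/s is 16294 s + 9 f = 4 h 31 min 34 s frame 9, i.e. 04:31:34;09.

04:31:34;09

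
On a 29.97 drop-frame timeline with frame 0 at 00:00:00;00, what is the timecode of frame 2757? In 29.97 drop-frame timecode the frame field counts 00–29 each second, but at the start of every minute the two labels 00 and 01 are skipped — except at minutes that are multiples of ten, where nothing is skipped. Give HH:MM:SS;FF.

Ten DF minutes hold 17982 frames, so frame 2757 lies in block 0 (frames 0–17981) with 2757 frames into that block.
The block's first minute is 1800 frames and the rest 1798 each; 2757 frames reaches minute 1, so 0 × 18 + 1 × 2 = 2 labels have been skipped so far.
Adding those back, label number 2757 + 2 = 2759 at 30 labels/s is 91 s + 29 f = 0 h 1 min 31 s frame 29, i.e. 00:01:31;29.

00:01:31;29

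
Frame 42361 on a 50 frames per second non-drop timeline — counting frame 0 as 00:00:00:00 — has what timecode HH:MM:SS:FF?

42361 ÷ 50 = 847 full seconds, remainder 11 frames.
847 s = 0 h 14 min 7 s.
Timecode: 00:14:07:11.

00:14:07:11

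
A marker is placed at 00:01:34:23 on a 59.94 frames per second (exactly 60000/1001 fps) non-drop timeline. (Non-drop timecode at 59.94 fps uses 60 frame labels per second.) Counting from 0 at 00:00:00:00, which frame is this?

Total seconds to the label: (0 × 3600 + 1 × 60 + 34) = 94.
Frame index = 94 × 60 + 23 = 5663.

frame 5663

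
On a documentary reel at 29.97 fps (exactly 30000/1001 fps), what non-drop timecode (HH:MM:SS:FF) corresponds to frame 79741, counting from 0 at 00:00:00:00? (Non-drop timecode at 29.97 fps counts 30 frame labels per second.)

79741 ÷ 30 = 2658 full seconds, remainder 1 frame.
2658 s = 0 h 44 min 18 s.
Timecode: 00:44:18:01.

00:44:18:01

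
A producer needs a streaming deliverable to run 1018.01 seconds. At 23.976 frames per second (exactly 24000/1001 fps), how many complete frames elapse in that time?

24407 frames

Frames = 1018.01 × 24000/1001 = 3490320/143 ≈ 24407.8322.
Complete frames: 24407.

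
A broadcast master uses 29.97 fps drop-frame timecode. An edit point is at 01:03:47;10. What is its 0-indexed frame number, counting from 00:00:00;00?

114706

As if non-drop at 30 labels/s: (1 × 3600 + 3 × 60 + 47) × 30 + 10 = 114820.
Minute boundaries passed: 63; those not divisible by 10: 63 − 6 = 57; dropped labels = 2 × 57 = 114.
Actual frame index = 114820 − 114 = 114706.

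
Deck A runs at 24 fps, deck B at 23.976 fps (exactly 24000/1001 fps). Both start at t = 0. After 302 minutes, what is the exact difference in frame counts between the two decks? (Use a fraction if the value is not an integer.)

434880/1001 frames

302 min = 18120 s.
A emits 24 × 18120 = 434880 frames; B emits 24000/1001 × 18120 = 434880000/1001.
Difference = 434880/1001 frames (≈ 434.4456); B is behind A.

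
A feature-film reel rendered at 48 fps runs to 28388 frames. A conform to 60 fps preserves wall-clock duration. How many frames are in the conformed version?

35485 frames

Target frames = source frames × (target rate / source rate) = 28388 × (60)/(48) = 28388 × 5/4 = 35485.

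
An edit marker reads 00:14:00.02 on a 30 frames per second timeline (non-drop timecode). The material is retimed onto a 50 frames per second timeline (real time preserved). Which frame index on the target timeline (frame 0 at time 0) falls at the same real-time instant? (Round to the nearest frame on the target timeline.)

frame 42003

Source frame index: (0×3600 + 14×60 + 0) × 30 + 2 = 25202.
Real time: 25202 / (30) = 12601/15 s.
Target frame: (12601/15) × (50) = 126010/3 ≈ 42003.333 → 42003.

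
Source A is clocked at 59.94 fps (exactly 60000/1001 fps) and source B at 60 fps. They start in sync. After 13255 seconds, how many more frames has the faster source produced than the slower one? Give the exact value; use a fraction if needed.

72300/91 frames

A emits 60000/1001 × 13255 = 72300000/91 frames; B emits 60 × 13255 = 795300.
Difference = 72300/91 frames (≈ 794.5055); B is ahead of A.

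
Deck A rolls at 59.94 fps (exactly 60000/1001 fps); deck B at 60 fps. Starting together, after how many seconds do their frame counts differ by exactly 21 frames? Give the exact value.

The gap grows by |60 − 60000/1001| = 60/1001 frames per second.
Time for a 21-frame gap: 21 ÷ (60/1001) = 350.35 s.

350.35 seconds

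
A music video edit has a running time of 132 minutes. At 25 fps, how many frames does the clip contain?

198000 frames

132 min = 7920 s.
Frames = 7920 × 25 = 198000.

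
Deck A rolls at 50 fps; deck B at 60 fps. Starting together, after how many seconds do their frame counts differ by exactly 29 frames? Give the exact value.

2.9 seconds

The gap grows by |60 − 50| = 10 frames per second.
Time for a 29-frame gap: 29 ÷ (10) = 2.9 s.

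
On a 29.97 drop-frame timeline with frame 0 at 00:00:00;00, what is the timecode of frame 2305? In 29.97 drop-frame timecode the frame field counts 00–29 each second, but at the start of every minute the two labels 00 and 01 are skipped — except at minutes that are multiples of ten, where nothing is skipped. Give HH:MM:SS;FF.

00:01:16;27

Each 10-minute DF block holds 10 × 60 × 30 − 9 × 2 = 17982 frames. 2305 ÷ 17982 → 0 full blocks, remainder 2305.
Within the partial block the first minute is 1800 frames and each further minute 1798, so 1 further minute boundary passed. Total skipped labels = 18 × 0 + 2 × 1 = 2.
Non-drop label index = 2305 + 2 = 2307; at 30 labels/s that is 00:01:16:27, i.e. DF 00:01:16;27.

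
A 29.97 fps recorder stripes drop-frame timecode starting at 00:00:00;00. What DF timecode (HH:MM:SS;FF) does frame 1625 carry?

00:00:54;05

Ten DF minutes hold 17982 frames, so frame 1625 lies in block 0 (frames 0–17981) with 1625 frames into that block.
The block's first minute is 1800 frames and the rest 1798 each; 1625 frames reaches minute 0, so 0 × 18 + 0 × 2 = 0 labels have been skipped so far.
Adding those back, label number 1625 + 0 = 1625 at 30 labels/s is 54 s + 5 f = 0 h 0 min 54 s frame 5, i.e. 00:00:54;05.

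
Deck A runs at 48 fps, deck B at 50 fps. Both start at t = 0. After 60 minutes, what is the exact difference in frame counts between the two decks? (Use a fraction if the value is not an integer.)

60 min = 3600 s.
A emits 48 × 3600 = 172800 frames; B emits 50 × 3600 = 180000.
Difference = 7200 frames; B is ahead of A.

7200 frames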